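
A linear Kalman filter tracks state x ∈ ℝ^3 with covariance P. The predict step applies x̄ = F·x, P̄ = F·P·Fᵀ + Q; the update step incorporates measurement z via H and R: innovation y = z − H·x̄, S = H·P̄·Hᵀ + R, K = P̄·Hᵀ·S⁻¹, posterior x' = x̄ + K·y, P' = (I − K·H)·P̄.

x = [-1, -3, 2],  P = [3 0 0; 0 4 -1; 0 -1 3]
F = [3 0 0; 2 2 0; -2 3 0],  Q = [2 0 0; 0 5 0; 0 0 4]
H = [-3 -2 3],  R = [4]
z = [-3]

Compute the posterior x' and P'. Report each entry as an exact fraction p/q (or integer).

x' = [-2544/1261, -9500/1261, -10129/1261]
P' = [5240/1261 7830/1261 10224/1261; 7830/1261 34557/1261 30756/1261; 10224/1261 30756/1261 30976/1261]

x̄ = F·x = [-3, -8, -7]
P̄ = F·P·Fᵀ + Q = [29 18 -18; 18 33 12; -18 12 52]
y = z − H·x̄ = [-7]
S = H·P̄·Hᵀ + R = [1261]
K = P̄·Hᵀ·S⁻¹ = [-177/1261; -84/1261; 186/1261]
x' = x̄ + K·y = [-2544/1261, -9500/1261, -10129/1261]
P' = (I − K·H)·P̄ = [5240/1261 7830/1261 10224/1261; 7830/1261 34557/1261 30756/1261; 10224/1261 30756/1261 30976/1261]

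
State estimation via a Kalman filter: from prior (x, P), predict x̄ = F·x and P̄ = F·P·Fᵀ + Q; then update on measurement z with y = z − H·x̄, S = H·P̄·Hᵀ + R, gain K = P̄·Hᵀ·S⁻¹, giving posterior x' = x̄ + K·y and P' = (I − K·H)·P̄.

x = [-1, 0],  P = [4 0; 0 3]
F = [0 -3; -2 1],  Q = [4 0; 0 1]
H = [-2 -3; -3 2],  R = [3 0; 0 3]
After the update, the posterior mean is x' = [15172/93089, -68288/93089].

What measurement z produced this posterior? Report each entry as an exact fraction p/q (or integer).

x̄ = F·x = [0, 2]
P̄ = F·P·Fᵀ + Q = [31 -9; -9 20]
S = H·P̄·Hᵀ + R = [199 21; 21 470]
K = P̄·Hᵀ·S⁻¹ = [-14119/93089 -21354/93089; -21147/93089 14215/93089]
x' − x̄ = [15172/93089, -254466/93089] = K·y
y = (KᵀK)⁻¹·Kᵀ·(x' − x̄) = [8, -6]
z = y + H·x̄ = [8, -6] + [-6, 4] = [2, -2]

z = [2, -2]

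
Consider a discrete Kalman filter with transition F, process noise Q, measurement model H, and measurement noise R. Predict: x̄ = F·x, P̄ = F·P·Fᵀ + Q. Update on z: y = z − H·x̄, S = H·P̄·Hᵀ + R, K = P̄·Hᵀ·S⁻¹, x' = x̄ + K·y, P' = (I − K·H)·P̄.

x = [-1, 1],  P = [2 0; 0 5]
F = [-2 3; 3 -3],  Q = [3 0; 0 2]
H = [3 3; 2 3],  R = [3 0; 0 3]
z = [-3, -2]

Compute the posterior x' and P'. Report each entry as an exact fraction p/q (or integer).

x' = [-13/31, -15/31]
P' = [3603/682 -1509/341; -1509/341 2639/682]

x̄ = F·x = [5, -6]
P̄ = F·P·Fᵀ + Q = [56 -57; -57 65]
y = z − H·x̄ = [0, 6]
S = H·P̄·Hᵀ + R = [66 66; 66 128]
K = P̄·Hᵀ·S⁻¹ = [585/682 -28/31; -379/682 57/62]
x' = x̄ + K·y = [-13/31, -15/31]
P' = (I − K·H)·P̄ = [3603/682 -1509/341; -1509/341 2639/682]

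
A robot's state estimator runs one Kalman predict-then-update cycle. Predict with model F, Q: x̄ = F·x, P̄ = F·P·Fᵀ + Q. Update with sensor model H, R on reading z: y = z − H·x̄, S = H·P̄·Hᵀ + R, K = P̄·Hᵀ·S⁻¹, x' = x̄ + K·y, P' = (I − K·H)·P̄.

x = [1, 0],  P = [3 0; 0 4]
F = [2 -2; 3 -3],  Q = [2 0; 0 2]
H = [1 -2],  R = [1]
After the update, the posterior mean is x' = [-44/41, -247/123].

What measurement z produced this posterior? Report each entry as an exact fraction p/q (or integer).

x̄ = F·x = [2, 3]
P̄ = F·P·Fᵀ + Q = [30 42; 42 65]
S = H·P̄·Hᵀ + R = [123]
K = P̄·Hᵀ·S⁻¹ = [-18/41; -88/123]
x' − x̄ = [-126/41, -616/123] = K·y
y = (KᵀK)⁻¹·Kᵀ·(x' − x̄) = [7]
z = y + H·x̄ = [7] + [-4] = [3]

z = [3]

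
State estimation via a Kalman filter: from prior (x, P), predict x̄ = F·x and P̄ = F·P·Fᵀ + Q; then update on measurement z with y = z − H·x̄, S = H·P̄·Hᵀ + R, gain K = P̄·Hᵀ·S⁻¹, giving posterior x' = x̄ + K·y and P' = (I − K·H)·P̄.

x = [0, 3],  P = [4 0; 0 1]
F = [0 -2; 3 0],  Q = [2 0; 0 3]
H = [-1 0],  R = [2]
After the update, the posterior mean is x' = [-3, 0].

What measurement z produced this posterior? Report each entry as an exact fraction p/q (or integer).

z = [2]

x̄ = F·x = [-6, 0]
P̄ = F·P·Fᵀ + Q = [6 0; 0 39]
S = H·P̄·Hᵀ + R = [8]
K = P̄·Hᵀ·S⁻¹ = [-3/4; 0]
x' − x̄ = [3, 0] = K·y
y = (KᵀK)⁻¹·Kᵀ·(x' − x̄) = [-4]
z = y + H·x̄ = [-4] + [6] = [2]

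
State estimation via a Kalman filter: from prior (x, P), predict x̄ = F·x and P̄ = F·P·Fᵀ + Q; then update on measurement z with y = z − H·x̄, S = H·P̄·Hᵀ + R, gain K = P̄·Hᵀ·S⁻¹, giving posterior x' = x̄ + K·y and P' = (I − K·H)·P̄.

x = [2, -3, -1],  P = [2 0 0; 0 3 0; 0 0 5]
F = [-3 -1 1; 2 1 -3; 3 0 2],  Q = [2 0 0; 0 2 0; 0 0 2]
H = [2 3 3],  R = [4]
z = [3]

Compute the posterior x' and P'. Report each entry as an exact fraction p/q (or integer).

x̄ = F·x = [-4, 4, 4]
P̄ = F·P·Fᵀ + Q = [28 -30 -8; -30 58 -18; -8 -18 40]
y = z − H·x̄ = [-13]
S = H·P̄·Hᵀ + R = [218]
K = P̄·Hᵀ·S⁻¹ = [-29/109; 30/109; 25/109]
x' = x̄ + K·y = [-59/109, 46/109, 111/109]
P' = (I − K·H)·P̄ = [1370/109 -1530/109 578/109; -1530/109 4522/109 -3462/109; 578/109 -3462/109 3110/109]

x' = [-59/109, 46/109, 111/109]
P' = [1370/109 -1530/109 578/109; -1530/109 4522/109 -3462/109; 578/109 -3462/109 3110/109]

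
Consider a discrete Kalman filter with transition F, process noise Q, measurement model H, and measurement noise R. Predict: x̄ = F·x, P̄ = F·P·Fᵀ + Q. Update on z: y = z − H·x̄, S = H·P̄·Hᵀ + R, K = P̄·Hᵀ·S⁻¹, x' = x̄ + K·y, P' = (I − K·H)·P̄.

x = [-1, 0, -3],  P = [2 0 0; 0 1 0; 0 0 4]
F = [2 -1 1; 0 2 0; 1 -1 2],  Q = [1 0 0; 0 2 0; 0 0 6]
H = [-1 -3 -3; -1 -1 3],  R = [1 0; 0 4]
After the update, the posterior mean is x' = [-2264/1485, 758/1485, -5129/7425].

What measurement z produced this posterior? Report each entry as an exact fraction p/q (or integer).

x̄ = F·x = [-5, 0, -7]
P̄ = F·P·Fᵀ + Q = [14 -2 13; -2 6 -2; 13 -2 25]
S = H·P̄·Hᵀ + R = [324 -189; -189 179]
K = P̄·Hᵀ·S⁻¹ = [-662/4455 -1/165; -736/4455 -38/165; -2582/22275 194/825]
x' − x̄ = [5161/1485, 758/1485, 46846/7425] = K·y
y = (KᵀK)⁻¹·Kᵀ·(x' − x̄) = [-24, 15]
z = y + H·x̄ = [-24, 15] + [26, -16] = [2, -1]

z = [2, -1]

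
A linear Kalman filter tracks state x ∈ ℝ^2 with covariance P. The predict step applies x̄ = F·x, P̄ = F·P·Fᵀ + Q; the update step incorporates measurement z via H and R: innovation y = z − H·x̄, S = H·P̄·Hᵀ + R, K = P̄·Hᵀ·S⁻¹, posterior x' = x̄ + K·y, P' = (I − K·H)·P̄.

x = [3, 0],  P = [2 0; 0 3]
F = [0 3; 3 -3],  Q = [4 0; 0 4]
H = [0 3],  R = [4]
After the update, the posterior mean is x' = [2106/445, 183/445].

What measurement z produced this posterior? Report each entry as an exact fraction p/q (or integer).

z = [1]

x̄ = F·x = [0, 9]
P̄ = F·P·Fᵀ + Q = [31 -27; -27 49]
S = H·P̄·Hᵀ + R = [445]
K = P̄·Hᵀ·S⁻¹ = [-81/445; 147/445]
x' − x̄ = [2106/445, -3822/445] = K·y
y = (KᵀK)⁻¹·Kᵀ·(x' − x̄) = [-26]
z = y + H·x̄ = [-26] + [27] = [1]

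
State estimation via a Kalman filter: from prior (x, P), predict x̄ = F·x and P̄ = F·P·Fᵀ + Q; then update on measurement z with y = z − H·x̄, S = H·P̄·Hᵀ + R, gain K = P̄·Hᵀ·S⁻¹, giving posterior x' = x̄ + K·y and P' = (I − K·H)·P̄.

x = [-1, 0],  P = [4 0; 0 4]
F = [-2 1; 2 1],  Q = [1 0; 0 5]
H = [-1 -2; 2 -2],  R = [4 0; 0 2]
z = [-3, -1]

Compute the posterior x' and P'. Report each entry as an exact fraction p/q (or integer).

x' = [4643/7495, 8249/7495]
P' = [4656/7495 2238/7495; 2238/7495 3529/7495]

x̄ = F·x = [2, -2]
P̄ = F·P·Fᵀ + Q = [21 -12; -12 25]
y = z − H·x̄ = [-5, -9]
S = H·P̄·Hᵀ + R = [77 82; 82 282]
K = P̄·Hᵀ·S⁻¹ = [-2283/7495 2418/7495; -2324/7495 -1291/7495]
x' = x̄ + K·y = [4643/7495, 8249/7495]
P' = (I − K·H)·P̄ = [4656/7495 2238/7495; 2238/7495 3529/7495]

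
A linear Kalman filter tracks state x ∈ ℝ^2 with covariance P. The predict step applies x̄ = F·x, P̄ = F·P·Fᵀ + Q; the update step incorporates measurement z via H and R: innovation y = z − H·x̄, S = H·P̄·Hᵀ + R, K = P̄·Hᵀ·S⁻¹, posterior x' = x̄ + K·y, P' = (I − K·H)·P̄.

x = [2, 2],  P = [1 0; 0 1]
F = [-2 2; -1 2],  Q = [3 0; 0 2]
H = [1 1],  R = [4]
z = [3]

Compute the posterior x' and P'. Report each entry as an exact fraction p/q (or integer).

x' = [1/2, 81/34]
P' = [5/2 -1/2; -1/2 69/34]

x̄ = F·x = [0, 2]
P̄ = F·P·Fᵀ + Q = [11 6; 6 7]
y = z − H·x̄ = [1]
S = H·P̄·Hᵀ + R = [34]
K = P̄·Hᵀ·S⁻¹ = [1/2; 13/34]
x' = x̄ + K·y = [1/2, 81/34]
P' = (I − K·H)·P̄ = [5/2 -1/2; -1/2 69/34]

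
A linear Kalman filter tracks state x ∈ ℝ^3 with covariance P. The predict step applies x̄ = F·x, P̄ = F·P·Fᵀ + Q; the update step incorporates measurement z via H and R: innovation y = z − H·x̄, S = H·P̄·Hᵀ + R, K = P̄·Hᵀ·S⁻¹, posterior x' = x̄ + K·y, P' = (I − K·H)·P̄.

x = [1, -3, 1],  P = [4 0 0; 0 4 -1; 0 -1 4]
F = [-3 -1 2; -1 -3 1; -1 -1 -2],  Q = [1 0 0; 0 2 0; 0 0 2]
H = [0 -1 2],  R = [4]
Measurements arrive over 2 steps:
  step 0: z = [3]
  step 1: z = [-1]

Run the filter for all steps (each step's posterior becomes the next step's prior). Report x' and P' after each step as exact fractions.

step 0: x̄ = F·x = [2, 9, 0]
step 0: P̄ = F·P·Fᵀ + Q = [61 39 0; 39 52 3; 0 3 22]
step 0: y = z − H·x̄ = [12]
step 0: S = H·P̄·Hᵀ + R = [132]
step 0: K = P̄·Hᵀ·S⁻¹ = [-13/44; -23/66; 41/132]
step 0: x' = x̄ + K·y = [-17/11, 53/11, 41/11]
step 0: P' = (I − K·H)·P̄ = [2177/44 559/22 533/44; 559/22 1187/33 1141/66; 533/44 1141/66 1223/132]
step 1: x̄ = F·x = [80/11, -101/11, -118/11]
step 1: P̄ = F·P·Fᵀ + Q = [60359/132 22927/66 13087/44; 22927/66 13496/33 7459/22; 13087/44 7459/22 12889/44]
step 1: y = z − H·x̄ = [124/11]
step 1: S = H·P̄·Hᵀ + R = [7541/33]
step 1: K = P̄·Hᵀ·S⁻¹ = [8167/7541; 8881/7541; 8145/7541]
step 1: x' = x̄ + K·y = [146908/7541, 30873/7541, 10922/7541]
step 1: P' = (I − K·H)·P̄ = [5708111/30164 843341/15082 908677/30164; 843341/15082 693975/7541 729499/15082; 908677/30164 729499/15082 794659/30164]

step 0: x' = [-17/11, 53/11, 41/11], P' = [2177/44 559/22 533/44; 559/22 1187/33 1141/66; 533/44 1141/66 1223/132]
step 1: x' = [146908/7541, 30873/7541, 10922/7541], P' = [5708111/30164 843341/15082 908677/30164; 843341/15082 693975/7541 729499/15082; 908677/30164 729499/15082 794659/30164]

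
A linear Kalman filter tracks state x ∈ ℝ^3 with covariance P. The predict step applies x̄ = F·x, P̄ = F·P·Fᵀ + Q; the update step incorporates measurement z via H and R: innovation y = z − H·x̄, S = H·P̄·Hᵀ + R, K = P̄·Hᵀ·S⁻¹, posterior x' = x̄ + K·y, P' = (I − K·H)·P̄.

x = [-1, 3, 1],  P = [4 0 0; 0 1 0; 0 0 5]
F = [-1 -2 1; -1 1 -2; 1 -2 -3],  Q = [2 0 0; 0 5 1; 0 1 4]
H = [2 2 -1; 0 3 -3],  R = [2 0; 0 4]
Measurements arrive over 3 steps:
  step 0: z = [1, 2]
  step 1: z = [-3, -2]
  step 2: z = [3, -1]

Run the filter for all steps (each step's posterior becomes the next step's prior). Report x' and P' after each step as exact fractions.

step 0: x̄ = F·x = [-4, 2, -10]
step 0: P̄ = F·P·Fᵀ + Q = [15 -8 -15; -8 30 25; -15 25 57]
step 0: y = z − H·x̄ = [-5, -34]
step 0: S = H·P̄·Hᵀ + R = [135 168; 168 337]
step 0: K = P̄·Hᵀ·S⁻¹ = [6245/17271 -679/5757; 3883/17271 -389/5757; 3659/17271 -2248/5757]
step 0: x' = x̄ + K·y = [-31051/17271, 54805/17271, 38291/17271]
step 0: P' = (I − K·H)·P̄ = [120737/17271 -226268/17271 -223552/17271; -226268/17271 461858/17271 463414/17271; -223552/17271 463414/17271 472406/17271]
step 1: x̄ = F·x = [-40268/17271, 9274/17271, -85178/5757]
step 1: P̄ = F·P·Fᵀ + Q = [163493/17271 119459/17271 422975/5757; 119459/17271 263246/17271 456104/5757; 422975/5757 456104/5757 1566251/1919]
step 1: y = z − H·x̄ = [-245359/17271, -276322/5757]
step 1: S = H·P̄·Hᵀ + R = [6244481/17271 8218883/5757; 8218883/5757 11630557/1919]
step 1: K = P̄·Hᵀ·S⁻¹ = [662220299/2645520812 -243142479/2645520812; 24519424/60125473 -7679910/60125473; 261494781/661380203 -302857584/661380203]
step 1: x' = x̄ + K·y = [-3905662333/2645520812, 52569426/60125473, 1036038053/661380203]
step 1: P' = (I − K·H)·P̄ = [3452427343/2645520812 -119459639/60125473 -1233008536/661380203; -119459639/60125473 298198006/60125473 308437886/60125473; -1233008536/661380203 308437886/60125473 3796626858/661380203]
step 2: x̄ = F·x = [3423705057/2645520812, -2069587347/2645520812, -20964228457/2645520812]
step 2: P̄ = F·P·Fᵀ + Q = [10966929343/2645520812 4506064611/2645520812 38027830777/2645520812; 4506064611/2645520812 27046017115/2645520812 56941274025/2645520812; 38027830777/2645520812 56941274025/2645520812 416668231671/2645520812]
step 2: y = z − H·x̄ = [-15735901441/2645520812, -29664722071/1322760406]
step 2: S = H·P̄·Hᵀ + R = [230183156807/2645520812 349339367241/1322760406; 349339367241/1322760406 744766847468/661380203]
step 2: K = P̄·Hᵀ·S⁻¹ = [18584449652839/74684410429865 -6879743594319/74684410429865; 30625804698467/74684410429865 -9431047943277/74684410429865; 29694233052491/74684410429865 -34018940544156/74684410429865]
step 2: x' = x̄ + K·y = [140397946295167/74684410429865, -29087551543714/74684410429865, -5534537569007/74684410429865]
step 2: P' = (I − K·H)·P̄ = [97828501340777/74684410429865 -149315111916784/74684410429865 -140142120457692/74684410429865; -149315111916784/74684410429865 372456563821538/74684410429865 385031294412574/74684410429865; -140142120457692/74684410429865 385031294412574/74684410429865 430389881804782/74684410429865]

step 0: x' = [-31051/17271, 54805/17271, 38291/17271], P' = [120737/17271 -226268/17271 -223552/17271; -226268/17271 461858/17271 463414/17271; -223552/17271 463414/17271 472406/17271]
step 1: x' = [-3905662333/2645520812, 52569426/60125473, 1036038053/661380203], P' = [3452427343/2645520812 -119459639/60125473 -1233008536/661380203; -119459639/60125473 298198006/60125473 308437886/60125473; -1233008536/661380203 308437886/60125473 3796626858/661380203]
step 2: x' = [140397946295167/74684410429865, -29087551543714/74684410429865, -5534537569007/74684410429865], P' = [97828501340777/74684410429865 -149315111916784/74684410429865 -140142120457692/74684410429865; -149315111916784/74684410429865 372456563821538/74684410429865 385031294412574/74684410429865; -140142120457692/74684410429865 385031294412574/74684410429865 430389881804782/74684410429865]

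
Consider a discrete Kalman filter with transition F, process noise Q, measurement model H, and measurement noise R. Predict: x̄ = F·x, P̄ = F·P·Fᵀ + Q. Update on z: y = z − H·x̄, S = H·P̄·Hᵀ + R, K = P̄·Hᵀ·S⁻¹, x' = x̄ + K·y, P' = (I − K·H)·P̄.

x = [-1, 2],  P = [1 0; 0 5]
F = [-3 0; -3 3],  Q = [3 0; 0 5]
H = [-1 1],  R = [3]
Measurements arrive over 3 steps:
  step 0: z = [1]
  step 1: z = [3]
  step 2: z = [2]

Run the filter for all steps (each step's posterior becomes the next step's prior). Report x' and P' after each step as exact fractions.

step 0: x' = [183/56, 127/28], P' = [663/56 327/28; 327/28 201/14]
step 1: x' = [-6381/3926, 3144/1963], P' = [102867/3926 46893/1963; 46893/1963 96231/3926]
step 2: x' = [13668213/1818530, 3474269/363706], P' = [61144647/1818530 11201907/363706; 11201907/363706 11251869/363706]

step 0: x̄ = F·x = [3, 9]
step 0: P̄ = F·P·Fᵀ + Q = [12 9; 9 59]
step 0: y = z − H·x̄ = [-5]
step 0: S = H·P̄·Hᵀ + R = [56]
step 0: K = P̄·Hᵀ·S⁻¹ = [-3/56; 25/28]
step 0: x' = x̄ + K·y = [183/56, 127/28]
step 0: P' = (I − K·H)·P̄ = [663/56 327/28; 327/28 201/14]
step 1: x̄ = F·x = [-549/56, 213/56]
step 1: P̄ = F·P·Fᵀ + Q = [6135/56 81/56; 81/56 1711/56]
step 1: y = z − H·x̄ = [-297/28]
step 1: S = H·P̄·Hᵀ + R = [1963/14]
step 1: K = P̄·Hᵀ·S⁻¹ = [-3027/3926; 815/3926]
step 1: x' = x̄ + K·y = [-6381/3926, 3144/1963]
step 1: P' = (I − K·H)·P̄ = [102867/3926 46893/1963; 46893/1963 96231/3926]
step 2: x̄ = F·x = [19143/3926, 38007/3926]
step 2: P̄ = F·P·Fᵀ + Q = [937581/3926 81729/3926; 81729/3926 61682/1963]
step 2: y = z − H·x̄ = [-5506/1963]
step 2: S = H·P̄·Hᵀ + R = [909265/3926]
step 2: K = P̄·Hᵀ·S⁻¹ = [-855852/909265; 8327/181853]
step 2: x' = x̄ + K·y = [13668213/1818530, 3474269/363706]
step 2: P' = (I − K·H)·P̄ = [61144647/1818530 11201907/363706; 11201907/363706 11251869/363706]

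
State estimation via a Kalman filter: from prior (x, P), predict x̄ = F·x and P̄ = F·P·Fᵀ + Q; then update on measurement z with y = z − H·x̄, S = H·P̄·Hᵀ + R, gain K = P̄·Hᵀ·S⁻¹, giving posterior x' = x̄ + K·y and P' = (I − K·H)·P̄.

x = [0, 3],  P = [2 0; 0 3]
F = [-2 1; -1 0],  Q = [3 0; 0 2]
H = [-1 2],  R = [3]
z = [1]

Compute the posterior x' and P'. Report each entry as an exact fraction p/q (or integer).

x̄ = F·x = [3, 0]
P̄ = F·P·Fᵀ + Q = [14 4; 4 4]
y = z − H·x̄ = [4]
S = H·P̄·Hᵀ + R = [17]
K = P̄·Hᵀ·S⁻¹ = [-6/17; 4/17]
x' = x̄ + K·y = [27/17, 16/17]
P' = (I − K·H)·P̄ = [202/17 92/17; 92/17 52/17]

x' = [27/17, 16/17]
P' = [202/17 92/17; 92/17 52/17]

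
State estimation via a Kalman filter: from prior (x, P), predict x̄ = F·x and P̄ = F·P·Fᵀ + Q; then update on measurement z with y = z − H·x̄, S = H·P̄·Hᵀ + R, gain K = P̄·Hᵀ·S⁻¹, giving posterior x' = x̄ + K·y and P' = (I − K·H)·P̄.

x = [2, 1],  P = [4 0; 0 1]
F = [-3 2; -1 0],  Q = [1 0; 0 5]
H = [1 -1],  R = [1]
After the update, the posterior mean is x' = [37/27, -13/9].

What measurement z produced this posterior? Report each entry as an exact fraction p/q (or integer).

z = [3]

x̄ = F·x = [-4, -2]
P̄ = F·P·Fᵀ + Q = [41 12; 12 9]
S = H·P̄·Hᵀ + R = [27]
K = P̄·Hᵀ·S⁻¹ = [29/27; 1/9]
x' − x̄ = [145/27, 5/9] = K·y
y = (KᵀK)⁻¹·Kᵀ·(x' − x̄) = [5]
z = y + H·x̄ = [5] + [-2] = [3]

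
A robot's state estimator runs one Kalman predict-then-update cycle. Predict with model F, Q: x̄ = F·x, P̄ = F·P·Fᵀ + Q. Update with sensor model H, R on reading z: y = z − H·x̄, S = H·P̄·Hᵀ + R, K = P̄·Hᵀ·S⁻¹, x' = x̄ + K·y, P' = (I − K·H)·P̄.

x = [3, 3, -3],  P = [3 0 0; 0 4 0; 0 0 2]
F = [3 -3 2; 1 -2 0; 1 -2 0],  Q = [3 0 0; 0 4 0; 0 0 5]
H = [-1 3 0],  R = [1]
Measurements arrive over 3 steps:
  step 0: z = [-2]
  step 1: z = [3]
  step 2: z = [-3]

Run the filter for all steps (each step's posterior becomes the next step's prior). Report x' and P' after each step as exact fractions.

step 0: x' = [-479/84, -18/7, -19/7], P' = [5591/84 156/7 181/7; 156/7 53/7 61/7; 181/7 61/7 120/7]
step 1: x' = [-14737/7876, 9175/23628, 19399/23628], P' = [667659/7876 219201/7876 98529/7876; 219201/7876 218465/23628 97457/23628; 98529/7876 97457/23628 177005/23628]
step 2: x' = [-23341039/4788809, -12567635/4788809, -12512903/4788809], P' = [502078781/4788809 165191371/4788809 87135355/4788809; 165191371/4788809 54870514/4788809 28757330/4788809; 87135355/4788809 28757330/4788809 42340995/4788809]

step 0: x̄ = F·x = [-6, -3, -3]
step 0: P̄ = F·P·Fᵀ + Q = [74 33 33; 33 23 19; 33 19 24]
step 0: y = z − H·x̄ = [1]
step 0: S = H·P̄·Hᵀ + R = [84]
step 0: K = P̄·Hᵀ·S⁻¹ = [25/84; 3/7; 2/7]
step 0: x' = x̄ + K·y = [-479/84, -18/7, -19/7]
step 0: P' = (I − K·H)·P̄ = [5591/84 156/7 181/7; 156/7 53/7 61/7; 181/7 61/7 120/7]
step 1: x̄ = F·x = [-415/28, -47/84, -47/84]
step 1: P̄ = F·P·Fᵀ + Q = [15213/28 1719/28 1719/28; 1719/28 983/84 647/84; 1719/28 647/84 1067/84]
step 1: y = z − H·x̄ = [-71/7]
step 1: S = H·P̄·Hᵀ + R = [1969/7]
step 1: K = P̄·Hᵀ·S⁻¹ = [-2514/1969; -184/1969; -268/1969]
step 1: x' = x̄ + K·y = [-14737/7876, 9175/23628, 19399/23628]
step 1: P' = (I − K·H)·P̄ = [667659/7876 219201/7876 98529/7876; 219201/7876 218465/23628 97457/23628; 98529/7876 97457/23628 177005/23628]
step 2: x̄ = F·x = [-30340/5907, -62561/23628, -62561/23628]
step 2: P̄ = F·P·Fᵀ + Q = [2828147/5907 400660/5907 400660/5907; 400660/5907 340937/23628 246425/23628; 400660/5907 246425/23628 364565/23628]
step 2: y = z − H·x̄ = [-4561/23628]
step 2: S = H·P̄·Hᵀ + R = [4788809/23628]
step 2: K = P̄·Hᵀ·S⁻¹ = [-6504668/4788809; -579829/4788809; -863365/4788809]
step 2: x' = x̄ + K·y = [-23341039/4788809, -12567635/4788809, -12512903/4788809]
step 2: P' = (I − K·H)·P̄ = [502078781/4788809 165191371/4788809 87135355/4788809; 165191371/4788809 54870514/4788809 28757330/4788809; 87135355/4788809 28757330/4788809 42340995/4788809]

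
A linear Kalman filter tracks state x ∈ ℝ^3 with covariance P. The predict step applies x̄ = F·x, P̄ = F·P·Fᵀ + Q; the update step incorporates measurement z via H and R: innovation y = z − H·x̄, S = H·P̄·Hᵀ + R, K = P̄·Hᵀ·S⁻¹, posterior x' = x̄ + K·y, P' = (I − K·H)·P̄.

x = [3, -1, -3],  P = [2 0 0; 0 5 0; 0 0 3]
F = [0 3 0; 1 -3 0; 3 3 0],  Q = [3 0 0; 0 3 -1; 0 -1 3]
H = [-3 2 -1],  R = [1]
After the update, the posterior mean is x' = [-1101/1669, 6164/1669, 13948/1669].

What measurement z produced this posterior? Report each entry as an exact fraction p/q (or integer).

x̄ = F·x = [-3, 6, 6]
P̄ = F·P·Fᵀ + Q = [48 -45 45; -45 50 -40; 45 -40 66]
S = H·P̄·Hᵀ + R = [1669]
K = P̄·Hᵀ·S⁻¹ = [-279/1669; 275/1669; -281/1669]
x' − x̄ = [3906/1669, -3850/1669, 3934/1669] = K·y
y = (KᵀK)⁻¹·Kᵀ·(x' − x̄) = [-14]
z = y + H·x̄ = [-14] + [15] = [1]

z = [1]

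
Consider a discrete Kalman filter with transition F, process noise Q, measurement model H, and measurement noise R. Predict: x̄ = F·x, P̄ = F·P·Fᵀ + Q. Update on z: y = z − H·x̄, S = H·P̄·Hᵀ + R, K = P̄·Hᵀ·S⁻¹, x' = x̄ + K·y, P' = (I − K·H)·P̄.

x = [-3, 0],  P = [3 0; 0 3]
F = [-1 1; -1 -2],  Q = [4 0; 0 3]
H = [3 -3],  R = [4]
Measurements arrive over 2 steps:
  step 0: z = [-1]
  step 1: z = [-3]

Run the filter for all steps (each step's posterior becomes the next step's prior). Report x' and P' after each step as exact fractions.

step 0: x' = [891/310, 993/310], P' = [1579/310 1527/310; 1527/310 1611/310]
step 1: x' = [-8427/13751, 4128/13751], P' = [606776/151261 600808/151261; 600808/151261 661516/151261]

step 0: x̄ = F·x = [3, 3]
step 0: P̄ = F·P·Fᵀ + Q = [10 -3; -3 18]
step 0: y = z − H·x̄ = [-1]
step 0: S = H·P̄·Hᵀ + R = [310]
step 0: K = P̄·Hᵀ·S⁻¹ = [39/310; -63/310]
step 0: x' = x̄ + K·y = [891/310, 993/310]
step 0: P' = (I − K·H)·P̄ = [1579/310 1527/310; 1527/310 1611/310]
step 1: x̄ = F·x = [51/155, -2877/310]
step 1: P̄ = F·P·Fᵀ + Q = [688/155 -58/155; -58/155 15061/310]
step 1: y = z − H·x̄ = [-9867/310]
step 1: S = H·P̄·Hᵀ + R = [151261/310]
step 1: K = P̄·Hᵀ·S⁻¹ = [4476/151261; -45531/151261]
step 1: x' = x̄ + K·y = [-8427/13751, 4128/13751]
step 1: P' = (I − K·H)·P̄ = [606776/151261 600808/151261; 600808/151261 661516/151261]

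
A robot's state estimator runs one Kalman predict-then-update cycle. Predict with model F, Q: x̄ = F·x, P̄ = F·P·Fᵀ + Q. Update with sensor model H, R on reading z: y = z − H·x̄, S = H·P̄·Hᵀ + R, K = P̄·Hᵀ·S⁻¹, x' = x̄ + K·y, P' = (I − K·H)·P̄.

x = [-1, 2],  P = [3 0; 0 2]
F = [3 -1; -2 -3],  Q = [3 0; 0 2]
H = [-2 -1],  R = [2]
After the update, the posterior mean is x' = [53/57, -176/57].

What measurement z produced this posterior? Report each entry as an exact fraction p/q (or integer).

z = [1]

x̄ = F·x = [-5, -4]
P̄ = F·P·Fᵀ + Q = [32 -12; -12 32]
S = H·P̄·Hᵀ + R = [114]
K = P̄·Hᵀ·S⁻¹ = [-26/57; -4/57]
x' − x̄ = [338/57, 52/57] = K·y
y = (KᵀK)⁻¹·Kᵀ·(x' − x̄) = [-13]
z = y + H·x̄ = [-13] + [14] = [1]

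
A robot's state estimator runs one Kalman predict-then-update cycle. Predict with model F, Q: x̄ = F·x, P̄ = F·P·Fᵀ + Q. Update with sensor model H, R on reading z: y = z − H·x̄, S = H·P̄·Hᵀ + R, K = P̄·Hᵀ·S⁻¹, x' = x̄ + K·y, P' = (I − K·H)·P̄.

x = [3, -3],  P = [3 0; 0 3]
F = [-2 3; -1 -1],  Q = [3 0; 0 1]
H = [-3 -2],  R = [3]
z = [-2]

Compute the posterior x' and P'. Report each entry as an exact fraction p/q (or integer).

x̄ = F·x = [-15, 0]
P̄ = F·P·Fᵀ + Q = [42 -3; -3 7]
y = z − H·x̄ = [-47]
S = H·P̄·Hᵀ + R = [373]
K = P̄·Hᵀ·S⁻¹ = [-120/373; -5/373]
x' = x̄ + K·y = [45/373, 235/373]
P' = (I − K·H)·P̄ = [1266/373 -1719/373; -1719/373 2586/373]

x' = [45/373, 235/373]
P' = [1266/373 -1719/373; -1719/373 2586/373]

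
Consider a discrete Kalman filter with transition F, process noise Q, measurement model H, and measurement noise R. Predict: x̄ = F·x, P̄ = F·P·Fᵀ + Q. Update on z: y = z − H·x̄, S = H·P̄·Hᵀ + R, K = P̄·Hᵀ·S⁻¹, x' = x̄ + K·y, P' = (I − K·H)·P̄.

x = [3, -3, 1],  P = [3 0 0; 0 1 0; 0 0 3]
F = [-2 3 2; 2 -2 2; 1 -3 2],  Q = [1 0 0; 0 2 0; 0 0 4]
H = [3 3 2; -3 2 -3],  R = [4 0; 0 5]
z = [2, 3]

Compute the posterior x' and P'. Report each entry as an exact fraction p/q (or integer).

x' = [-1423438/222067, 573632/222067, 1536174/222067]
P' = [1570066/222067 -413070/222067 -1744776/222067; -413070/222067 179274/222067 454026/222067; -1744776/222067 454026/222067 2015465/222067]

x̄ = F·x = [-13, 14, 14]
P̄ = F·P·Fᵀ + Q = [34 -6 -3; -6 30 24; -3 24 28]
y = z − H·x̄ = [-29, -22]
S = H·P̄·Hᵀ + R = [836 -351; -351 413]
K = P̄·Hᵀ·S⁻¹ = [-4641/222067 -60402/222067; 51666/222067 47136/222067; 39670/222067 19197/222067]
x' = x̄ + K·y = [-1423438/222067, 573632/222067, 1536174/222067]
P' = (I − K·H)·P̄ = [1570066/222067 -413070/222067 -1744776/222067; -413070/222067 179274/222067 454026/222067; -1744776/222067 454026/222067 2015465/222067]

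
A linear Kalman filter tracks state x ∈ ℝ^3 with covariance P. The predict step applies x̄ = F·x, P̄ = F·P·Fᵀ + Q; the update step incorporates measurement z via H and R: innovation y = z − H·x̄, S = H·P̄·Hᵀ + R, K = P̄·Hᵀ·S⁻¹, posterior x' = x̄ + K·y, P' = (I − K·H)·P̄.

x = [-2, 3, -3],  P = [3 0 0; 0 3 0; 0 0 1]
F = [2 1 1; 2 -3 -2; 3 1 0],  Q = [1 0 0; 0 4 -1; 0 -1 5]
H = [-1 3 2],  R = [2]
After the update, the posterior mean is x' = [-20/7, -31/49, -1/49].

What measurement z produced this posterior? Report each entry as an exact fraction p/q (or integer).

z = [1]

x̄ = F·x = [-4, -7, -3]
P̄ = F·P·Fᵀ + Q = [17 1 21; 1 47 8; 21 8 35]
S = H·P̄·Hᵀ + R = [588]
K = P̄·Hᵀ·S⁻¹ = [1/21; 13/49; 73/588]
x' − x̄ = [8/7, 312/49, 146/49] = K·y
y = (KᵀK)⁻¹·Kᵀ·(x' − x̄) = [24]
z = y + H·x̄ = [24] + [-23] = [1]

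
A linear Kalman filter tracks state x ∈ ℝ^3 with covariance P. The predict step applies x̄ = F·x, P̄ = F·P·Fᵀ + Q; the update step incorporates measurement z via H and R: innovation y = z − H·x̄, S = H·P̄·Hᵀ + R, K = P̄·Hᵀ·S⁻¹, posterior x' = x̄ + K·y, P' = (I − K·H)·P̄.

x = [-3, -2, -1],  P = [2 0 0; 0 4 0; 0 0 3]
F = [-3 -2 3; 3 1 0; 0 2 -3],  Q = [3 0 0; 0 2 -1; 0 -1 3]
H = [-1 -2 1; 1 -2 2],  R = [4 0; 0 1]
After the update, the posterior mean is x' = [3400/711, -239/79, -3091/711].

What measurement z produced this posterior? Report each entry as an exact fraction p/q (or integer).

z = [-3, 2]

x̄ = F·x = [10, -11, -1]
P̄ = F·P·Fᵀ + Q = [64 -26 -43; -26 24 7; -43 7 46]
S = H·P̄·Hᵀ + R = [164 125; 125 221]
K = P̄·Hᵀ·S⁻¹ = [-15905/20619 11795/20619; 465/2291 -885/2291; 12200/20619 -3635/20619]
x' − x̄ = [-3710/711, 630/79, -2380/711] = K·y
y = (KᵀK)⁻¹·Kᵀ·(x' − x̄) = [-14, -28]
z = y + H·x̄ = [-14, -28] + [11, 30] = [-3, 2]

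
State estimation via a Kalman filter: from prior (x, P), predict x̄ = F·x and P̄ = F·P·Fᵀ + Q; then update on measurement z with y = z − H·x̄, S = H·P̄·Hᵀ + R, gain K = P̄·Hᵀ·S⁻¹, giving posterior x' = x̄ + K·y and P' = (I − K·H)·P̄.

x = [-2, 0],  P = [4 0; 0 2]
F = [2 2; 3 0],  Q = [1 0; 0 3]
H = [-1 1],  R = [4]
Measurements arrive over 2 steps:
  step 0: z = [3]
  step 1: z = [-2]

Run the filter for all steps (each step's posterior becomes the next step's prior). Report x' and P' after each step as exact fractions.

step 0: x' = [-17/4, -9/4], P' = [499/20 99/4; 99/4 111/4]
step 1: x' = [-215/29, -8283/899], P' = [3849/29 3561/29; 3561/29 104739/899]

step 0: x̄ = F·x = [-4, -6]
step 0: P̄ = F·P·Fᵀ + Q = [25 24; 24 39]
step 0: y = z − H·x̄ = [5]
step 0: S = H·P̄·Hᵀ + R = [20]
step 0: K = P̄·Hᵀ·S⁻¹ = [-1/20; 3/4]
step 0: x' = x̄ + K·y = [-17/4, -9/4]
step 0: P' = (I − K·H)·P̄ = [499/20 99/4; 99/4 111/4]
step 1: x̄ = F·x = [-13, -51/4]
step 1: P̄ = F·P·Fᵀ + Q = [2049/5 1491/5; 1491/5 4551/20]
step 1: y = z − H·x̄ = [-9/4]
step 1: S = H·P̄·Hᵀ + R = [899/20]
step 1: K = P̄·Hᵀ·S⁻¹ = [-72/29; -1413/899]
step 1: x' = x̄ + K·y = [-215/29, -8283/899]
step 1: P' = (I − K·H)·P̄ = [3849/29 3561/29; 3561/29 104739/899]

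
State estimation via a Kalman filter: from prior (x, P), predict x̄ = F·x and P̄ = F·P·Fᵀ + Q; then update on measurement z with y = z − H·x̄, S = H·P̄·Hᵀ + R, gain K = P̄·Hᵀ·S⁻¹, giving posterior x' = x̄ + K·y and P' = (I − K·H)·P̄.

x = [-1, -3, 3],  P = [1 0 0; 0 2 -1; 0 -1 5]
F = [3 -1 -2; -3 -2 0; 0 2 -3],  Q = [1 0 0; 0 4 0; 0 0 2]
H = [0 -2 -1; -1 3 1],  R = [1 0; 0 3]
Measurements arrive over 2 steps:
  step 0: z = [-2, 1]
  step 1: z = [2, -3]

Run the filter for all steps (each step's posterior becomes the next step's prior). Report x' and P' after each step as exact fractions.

step 0: x' = [6389/2164, 4741/1623, -8893/2164], P' = [10871/2164 1371/541 -9295/2164; 1371/541 6127/1623 -4162/541; -9295/2164 -4162/541 36011/2164]
step 1: x' = [-82223154/196878295, -327357458/196878295, 108733401/78751318], P' = [467093162/196878295 6487179/196878295 23570722/39375659; 6487179/196878295 319544948/196878295 -139889175/39375659; 23570722/39375659 -139889175/39375659 685490165/78751318]

step 0: x̄ = F·x = [-6, 9, -15]
step 0: P̄ = F·P·Fᵀ + Q = [28 -9 27; -9 21 -14; 27 -14 67]
step 0: y = z − H·x̄ = [1, -17]
step 0: S = H·P̄·Hᵀ + R = [96 -114; -114 203]
step 0: K = P̄·Hᵀ·S⁻¹ = [-1673/2164 -619/1082; 232/1623 198/541; -2715/2164 -773/1082]
step 0: x' = x̄ + K·y = [6389/2164, 4741/1623, -8893/2164]
step 0: P' = (I − K·H)·P̄ = [10871/2164 1371/541 -9295/2164; 1371/541 6127/1623 -4162/541; -9295/2164 -4162/541 36011/2164]
step 1: x̄ = F·x = [91895/6492, -95429/6492, 117965/6492]
step 1: P̄ = F·P·Fᵀ + Q = [792781/6492 -660943/6492 998803/6492; -660943/6492 614941/6492 -747373/6492; 998803/6492 -747373/6492 1682641/6492]
step 1: y = z − H·x̄ = [-59909/6492, 80247/2164]
step 1: S = H·P̄·Hᵀ + R = [1159405/6492 -652835/2164; -652835/2164 1837727/2164]
step 1: K = P̄·Hᵀ·S⁻¹ = [-130827968/196878295 -21985201/39375659; 60355979/196878295 16846786/39375659; -125933465/78751318 -66995443/78751318]
step 1: x' = x̄ + K·y = [-82223154/196878295, -327357458/196878295, 108733401/78751318]
step 1: P' = (I − K·H)·P̄ = [467093162/196878295 6487179/196878295 23570722/39375659; 6487179/196878295 319544948/196878295 -139889175/39375659; 23570722/39375659 -139889175/39375659 685490165/78751318]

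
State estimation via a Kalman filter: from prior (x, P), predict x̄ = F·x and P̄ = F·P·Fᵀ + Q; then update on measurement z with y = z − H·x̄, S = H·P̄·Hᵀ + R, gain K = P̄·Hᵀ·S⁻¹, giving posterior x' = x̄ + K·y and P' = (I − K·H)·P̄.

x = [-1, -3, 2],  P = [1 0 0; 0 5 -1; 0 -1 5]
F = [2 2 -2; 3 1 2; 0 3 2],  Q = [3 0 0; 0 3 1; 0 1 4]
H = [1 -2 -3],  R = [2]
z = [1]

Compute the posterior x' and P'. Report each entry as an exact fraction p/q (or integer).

x̄ = F·x = [-12, -2, -5]
P̄ = F·P·Fᵀ + Q = [55 -6 12; -6 33 28; 12 28 57]
y = z − H·x̄ = [-6]
S = H·P̄·Hᵀ + R = [990]
K = P̄·Hᵀ·S⁻¹ = [31/990; -26/165; -43/198]
x' = x̄ + K·y = [-2011/165, -58/55, -122/33]
P' = (I − K·H)·P̄ = [53489/990 -184/165 3709/198; -184/165 463/55 -194/33; 3709/198 -194/33 2041/198]

x' = [-2011/165, -58/55, -122/33]
P' = [53489/990 -184/165 3709/198; -184/165 463/55 -194/33; 3709/198 -194/33 2041/198]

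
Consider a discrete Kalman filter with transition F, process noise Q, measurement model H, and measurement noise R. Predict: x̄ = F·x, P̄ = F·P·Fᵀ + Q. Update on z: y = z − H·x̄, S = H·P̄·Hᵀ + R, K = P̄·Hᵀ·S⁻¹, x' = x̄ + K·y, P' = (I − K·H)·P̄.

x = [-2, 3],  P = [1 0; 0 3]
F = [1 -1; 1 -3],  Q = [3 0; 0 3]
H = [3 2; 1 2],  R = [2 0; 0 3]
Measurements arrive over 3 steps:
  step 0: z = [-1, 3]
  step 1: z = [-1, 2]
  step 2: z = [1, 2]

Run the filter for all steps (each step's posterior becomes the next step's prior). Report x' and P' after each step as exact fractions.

step 0: x' = [-449/349, 553/349], P' = [794/1047 -838/1047; -838/1047 1193/1047]
step 1: x' = [-761505/1036949, 1620709/2073898], P' = [730662/1036949 -758100/1036949; -758100/1036949 2177925/2073898]
step 2: x' = [-178037449/1275481189, 999639996/1275481189], P' = [898214526/1275481189 -931550826/1275481189; -931550826/1275481189 1337783454/1275481189]

step 0: x̄ = F·x = [-5, -11]
step 0: P̄ = F·P·Fᵀ + Q = [7 10; 10 31]
step 0: y = z − H·x̄ = [36, 30]
step 0: S = H·P̄·Hᵀ + R = [309 225; 225 174]
step 0: K = P̄·Hᵀ·S⁻¹ = [353/1047 -98/349; -64/1047 172/349]
step 0: x' = x̄ + K·y = [-449/349, 553/349]
step 0: P' = (I − K·H)·P̄ = [794/1047 -838/1047; -838/1047 1193/1047]
step 1: x̄ = F·x = [-1002/349, -2108/349]
step 1: P̄ = F·P·Fᵀ + Q = [2268/349 2575/349; 2575/349 19700/1047]
step 1: y = z − H·x̄ = [6873/349, 5916/349]
step 1: S = H·P̄·Hᵀ + R = [234830/1047 161012/1047; 161012/1047 119645/1047]
step 1: K = P̄·Hᵀ·S⁻¹ = [337893/1036949 -261846/1036949; -96375/2073898 473275/1036949]
step 1: x' = x̄ + K·y = [-761505/1036949, 1620709/2073898]
step 1: P' = (I − K·H)·P̄ = [730662/1036949 -758100/1036949; -758100/1036949 2177925/2073898]
step 2: x̄ = F·x = [-3143719/2073898, -35277/11458]
step 2: P̄ = F·P·Fᵀ + Q = [12893343/2073898 77679/11458; 77679/11458 201003/11458]
step 2: y = z − H·x̄ = [24275329/2073898, 20061789/2073898]
step 2: S = H·P̄·Hᵀ + R = [434432843/2073898 296685393/2073898; 296685393/2073898 220880805/2073898]
step 2: K = P̄·Hᵀ·S⁻¹ = [415770963/1275481189 -321629042/1275481189; -59542785/1275481189 581338694/1275481189]
step 2: x' = x̄ + K·y = [-178037449/1275481189, 999639996/1275481189]
step 2: P' = (I − K·H)·P̄ = [898214526/1275481189 -931550826/1275481189; -931550826/1275481189 1337783454/1275481189]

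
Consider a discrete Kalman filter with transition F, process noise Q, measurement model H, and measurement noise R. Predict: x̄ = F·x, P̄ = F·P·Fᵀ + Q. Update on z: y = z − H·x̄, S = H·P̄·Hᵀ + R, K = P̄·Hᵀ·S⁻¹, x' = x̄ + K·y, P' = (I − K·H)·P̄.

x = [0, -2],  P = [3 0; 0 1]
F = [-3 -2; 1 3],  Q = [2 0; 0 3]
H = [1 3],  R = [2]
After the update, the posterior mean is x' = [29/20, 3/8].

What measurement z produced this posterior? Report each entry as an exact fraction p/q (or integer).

z = [3]

x̄ = F·x = [4, -6]
P̄ = F·P·Fᵀ + Q = [33 -15; -15 15]
S = H·P̄·Hᵀ + R = [80]
K = P̄·Hᵀ·S⁻¹ = [-3/20; 3/8]
x' − x̄ = [-51/20, 51/8] = K·y
y = (KᵀK)⁻¹·Kᵀ·(x' − x̄) = [17]
z = y + H·x̄ = [17] + [-14] = [3]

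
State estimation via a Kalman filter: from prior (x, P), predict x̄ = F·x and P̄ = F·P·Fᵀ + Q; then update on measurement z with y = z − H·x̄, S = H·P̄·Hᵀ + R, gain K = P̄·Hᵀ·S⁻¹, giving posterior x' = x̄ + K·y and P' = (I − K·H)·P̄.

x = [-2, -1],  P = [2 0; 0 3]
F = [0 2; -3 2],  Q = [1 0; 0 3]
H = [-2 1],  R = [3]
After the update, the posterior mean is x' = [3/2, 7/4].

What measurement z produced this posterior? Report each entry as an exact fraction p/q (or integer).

x̄ = F·x = [-2, 4]
P̄ = F·P·Fᵀ + Q = [13 12; 12 33]
S = H·P̄·Hᵀ + R = [40]
K = P̄·Hᵀ·S⁻¹ = [-7/20; 9/40]
x' − x̄ = [7/2, -9/4] = K·y
y = (KᵀK)⁻¹·Kᵀ·(x' − x̄) = [-10]
z = y + H·x̄ = [-10] + [8] = [-2]

z = [-2]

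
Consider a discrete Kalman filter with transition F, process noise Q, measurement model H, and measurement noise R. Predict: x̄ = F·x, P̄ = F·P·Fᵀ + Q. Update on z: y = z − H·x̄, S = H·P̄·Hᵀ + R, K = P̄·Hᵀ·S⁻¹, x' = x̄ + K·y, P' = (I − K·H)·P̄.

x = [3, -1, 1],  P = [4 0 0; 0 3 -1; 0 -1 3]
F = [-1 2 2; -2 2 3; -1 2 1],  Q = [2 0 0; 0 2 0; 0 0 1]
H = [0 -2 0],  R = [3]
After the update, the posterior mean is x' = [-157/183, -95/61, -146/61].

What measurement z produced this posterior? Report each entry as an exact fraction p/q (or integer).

x̄ = F·x = [-3, -5, -4]
P̄ = F·P·Fᵀ + Q = [22 28 16; 28 45 21; 16 21 16]
S = H·P̄·Hᵀ + R = [183]
K = P̄·Hᵀ·S⁻¹ = [-56/183; -30/61; -14/61]
x' − x̄ = [392/183, 210/61, 98/61] = K·y
y = (KᵀK)⁻¹·Kᵀ·(x' − x̄) = [-7]
z = y + H·x̄ = [-7] + [10] = [3]

z = [3]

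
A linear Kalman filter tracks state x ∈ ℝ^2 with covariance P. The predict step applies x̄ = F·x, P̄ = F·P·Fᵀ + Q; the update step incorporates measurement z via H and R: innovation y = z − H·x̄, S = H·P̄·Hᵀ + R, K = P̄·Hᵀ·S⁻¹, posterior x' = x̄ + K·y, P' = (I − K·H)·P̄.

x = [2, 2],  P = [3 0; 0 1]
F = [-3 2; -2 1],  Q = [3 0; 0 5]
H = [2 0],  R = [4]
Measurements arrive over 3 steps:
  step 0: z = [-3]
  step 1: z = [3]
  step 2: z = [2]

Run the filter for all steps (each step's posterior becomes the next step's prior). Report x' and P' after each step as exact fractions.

step 0: x' = [-53/35, -12/7], P' = [34/35 4/7; 4/7 46/7]
step 1: x' = [3351/2252, 841/563], P' = [1091/1126 262/563; 262/563 3493/563]
step 2: x' = [22127/23986, -3867/11993], P' = [34853/35979 16850/35979; 16850/35979 223436/35979]

step 0: x̄ = F·x = [-2, -2]
step 0: P̄ = F·P·Fᵀ + Q = [34 20; 20 18]
step 0: y = z − H·x̄ = [1]
step 0: S = H·P̄·Hᵀ + R = [140]
step 0: K = P̄·Hᵀ·S⁻¹ = [17/35; 2/7]
step 0: x' = x̄ + K·y = [-53/35, -12/7]
step 0: P' = (I − K·H)·P̄ = [34/35 4/7; 4/7 46/7]
step 1: x̄ = F·x = [39/35, 46/35]
step 1: P̄ = F·P·Fᵀ + Q = [1091/35 524/35; 524/35 461/35]
step 1: y = z − H·x̄ = [27/35]
step 1: S = H·P̄·Hᵀ + R = [4504/35]
step 1: K = P̄·Hᵀ·S⁻¹ = [1091/2252; 131/563]
step 1: x' = x̄ + K·y = [3351/2252, 841/563]
step 1: P' = (I − K·H)·P̄ = [1091/1126 262/563; 262/563 3493/563]
step 2: x̄ = F·x = [-3325/2252, -1669/1126]
step 2: P̄ = F·P·Fᵀ + Q = [34853/1126 8425/563; 8425/563 7442/563]
step 2: y = z − H·x̄ = [5577/1126]
step 2: S = H·P̄·Hᵀ + R = [71958/563]
step 2: K = P̄·Hᵀ·S⁻¹ = [34853/71958; 8425/35979]
step 2: x' = x̄ + K·y = [22127/23986, -3867/11993]
step 2: P' = (I − K·H)·P̄ = [34853/35979 16850/35979; 16850/35979 223436/35979]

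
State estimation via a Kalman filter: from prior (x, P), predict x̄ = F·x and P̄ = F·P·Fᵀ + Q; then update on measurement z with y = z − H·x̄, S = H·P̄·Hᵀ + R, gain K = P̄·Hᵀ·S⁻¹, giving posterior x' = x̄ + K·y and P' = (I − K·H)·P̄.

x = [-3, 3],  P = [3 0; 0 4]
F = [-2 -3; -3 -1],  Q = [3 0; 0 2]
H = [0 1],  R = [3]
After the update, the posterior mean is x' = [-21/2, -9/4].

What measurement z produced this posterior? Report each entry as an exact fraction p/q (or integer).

z = [-3]

x̄ = F·x = [-3, 6]
P̄ = F·P·Fᵀ + Q = [51 30; 30 33]
S = H·P̄·Hᵀ + R = [36]
K = P̄·Hᵀ·S⁻¹ = [5/6; 11/12]
x' − x̄ = [-15/2, -33/4] = K·y
y = (KᵀK)⁻¹·Kᵀ·(x' − x̄) = [-9]
z = y + H·x̄ = [-9] + [6] = [-3]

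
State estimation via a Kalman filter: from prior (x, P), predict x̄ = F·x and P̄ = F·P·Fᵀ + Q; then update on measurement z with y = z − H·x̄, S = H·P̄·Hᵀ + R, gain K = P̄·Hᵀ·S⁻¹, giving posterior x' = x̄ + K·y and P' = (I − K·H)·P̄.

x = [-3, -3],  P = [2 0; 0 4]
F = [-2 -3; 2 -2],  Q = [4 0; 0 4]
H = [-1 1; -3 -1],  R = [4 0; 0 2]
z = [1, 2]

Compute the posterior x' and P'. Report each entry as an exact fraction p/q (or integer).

x' = [-65/137, -199/411]
P' = [48/137 -224/411; -224/411 866/411]

x̄ = F·x = [15, 0]
P̄ = F·P·Fᵀ + Q = [48 16; 16 28]
y = z − H·x̄ = [16, 47]
S = H·P̄·Hᵀ + R = [48 84; 84 558]
K = P̄·Hᵀ·S⁻¹ = [-92/411 -104/411; 545/822 -97/411]
x' = x̄ + K·y = [-65/137, -199/411]
P' = (I − K·H)·P̄ = [48/137 -224/411; -224/411 866/411]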